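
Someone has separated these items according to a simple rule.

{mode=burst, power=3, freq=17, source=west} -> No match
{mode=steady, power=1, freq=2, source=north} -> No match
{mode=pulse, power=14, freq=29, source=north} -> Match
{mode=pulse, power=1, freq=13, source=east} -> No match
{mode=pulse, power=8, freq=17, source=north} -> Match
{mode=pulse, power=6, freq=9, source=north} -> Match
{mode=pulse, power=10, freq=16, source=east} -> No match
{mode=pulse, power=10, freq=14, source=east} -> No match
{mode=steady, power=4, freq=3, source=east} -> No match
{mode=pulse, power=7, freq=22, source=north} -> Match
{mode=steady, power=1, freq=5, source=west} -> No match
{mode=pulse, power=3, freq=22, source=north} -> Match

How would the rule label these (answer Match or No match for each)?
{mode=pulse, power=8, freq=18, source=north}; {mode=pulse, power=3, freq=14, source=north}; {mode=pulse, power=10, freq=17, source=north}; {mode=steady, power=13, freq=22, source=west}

Match, Match, Match, No match

One predicate separates the groups cleanly: mode is pulse AND source is north.
{mode=pulse, power=8, freq=18, source=north}: Match (mode is pulse, source is north). {mode=pulse, power=3, freq=14, source=north}: Match (mode is pulse, source is north). {mode=pulse, power=10, freq=17, source=north}: Match (mode is pulse, source is north). {mode=steady, power=13, freq=22, source=west}: No match (mode is steady, source is west).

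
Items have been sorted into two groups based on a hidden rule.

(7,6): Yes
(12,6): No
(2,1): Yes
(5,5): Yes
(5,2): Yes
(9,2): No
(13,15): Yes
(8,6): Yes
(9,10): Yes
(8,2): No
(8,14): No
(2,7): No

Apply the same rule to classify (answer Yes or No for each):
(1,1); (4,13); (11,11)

The simplest hypothesis consistent with all the labels is: |first − second| ≤ 3.
Yes: (1,1), since |1−1| = 0. No: (4,13), since |4−13| = 9. Yes: (11,11), since |11−11| = 0.

Yes, No, Yes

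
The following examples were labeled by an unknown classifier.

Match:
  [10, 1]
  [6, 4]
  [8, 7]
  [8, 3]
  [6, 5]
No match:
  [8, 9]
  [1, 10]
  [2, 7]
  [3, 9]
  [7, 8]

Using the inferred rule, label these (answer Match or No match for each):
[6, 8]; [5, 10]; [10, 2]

No match, No match, Match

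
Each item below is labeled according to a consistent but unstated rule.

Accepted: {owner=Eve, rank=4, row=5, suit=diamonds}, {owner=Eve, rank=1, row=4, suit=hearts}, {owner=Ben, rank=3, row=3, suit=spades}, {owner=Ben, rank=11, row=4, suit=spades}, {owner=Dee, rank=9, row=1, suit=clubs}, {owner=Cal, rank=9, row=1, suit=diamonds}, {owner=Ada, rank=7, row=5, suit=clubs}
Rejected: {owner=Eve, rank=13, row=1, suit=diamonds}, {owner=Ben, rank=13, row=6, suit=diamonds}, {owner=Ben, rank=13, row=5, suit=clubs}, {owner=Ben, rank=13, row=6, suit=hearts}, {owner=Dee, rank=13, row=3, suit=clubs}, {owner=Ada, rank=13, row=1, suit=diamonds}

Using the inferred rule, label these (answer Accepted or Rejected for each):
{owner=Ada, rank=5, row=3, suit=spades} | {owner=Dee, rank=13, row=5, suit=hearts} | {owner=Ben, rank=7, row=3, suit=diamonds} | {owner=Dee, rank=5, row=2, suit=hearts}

The common property of the 'Accepted' items is: rank ≤ 11. No 'Rejected' item has it.

Accepted, Rejected, Accepted, Accepted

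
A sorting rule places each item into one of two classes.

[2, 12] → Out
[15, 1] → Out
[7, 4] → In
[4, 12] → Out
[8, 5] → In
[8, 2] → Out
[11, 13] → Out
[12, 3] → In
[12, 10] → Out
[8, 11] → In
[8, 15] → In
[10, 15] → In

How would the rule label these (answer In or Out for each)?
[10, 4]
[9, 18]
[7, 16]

Checking candidate rules against both groups, what survives is: sum is odd.
[10, 4]: Out (10+4 = 14).
[9, 18]: In (9+18 = 27).
[7, 16]: In (7+16 = 23).

Out, In, In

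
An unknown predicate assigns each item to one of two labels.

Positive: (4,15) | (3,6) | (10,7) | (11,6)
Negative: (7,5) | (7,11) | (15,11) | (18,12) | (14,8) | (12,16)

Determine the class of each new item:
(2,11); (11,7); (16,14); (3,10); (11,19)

The rule appears to be: sum is odd.
(2,11) — 2+11 = 13, hence Positive.
(11,7) — 11+7 = 18, hence Negative.
(16,14) — 16+14 = 30, hence Negative.
(3,10) — 3+10 = 13, hence Positive.
(11,19) — 11+19 = 30, hence Negative.

Positive, Negative, Negative, Positive, Negative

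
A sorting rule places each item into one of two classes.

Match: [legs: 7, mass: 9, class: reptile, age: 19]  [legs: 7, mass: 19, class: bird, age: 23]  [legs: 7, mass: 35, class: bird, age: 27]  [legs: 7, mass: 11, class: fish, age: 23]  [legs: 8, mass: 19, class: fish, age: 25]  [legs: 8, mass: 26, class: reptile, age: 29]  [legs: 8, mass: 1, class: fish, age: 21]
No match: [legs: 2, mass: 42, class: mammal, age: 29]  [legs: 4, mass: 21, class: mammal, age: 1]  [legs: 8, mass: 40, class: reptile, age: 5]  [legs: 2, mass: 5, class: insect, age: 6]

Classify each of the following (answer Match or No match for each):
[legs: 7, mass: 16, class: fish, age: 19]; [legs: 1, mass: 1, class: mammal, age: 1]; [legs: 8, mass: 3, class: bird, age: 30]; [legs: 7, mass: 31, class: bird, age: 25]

Every 'Match' example satisfies: legs ≥ 4 AND age ≥ 6. None of the 'No match' examples do.

Match, No match, Match, Match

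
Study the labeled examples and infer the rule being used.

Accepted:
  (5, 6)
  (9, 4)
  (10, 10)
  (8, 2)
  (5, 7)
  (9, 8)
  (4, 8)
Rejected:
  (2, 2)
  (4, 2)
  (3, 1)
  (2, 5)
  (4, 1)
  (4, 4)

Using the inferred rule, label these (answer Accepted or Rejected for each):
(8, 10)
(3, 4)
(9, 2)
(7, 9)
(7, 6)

Accepted, Rejected, Accepted, Accepted, Accepted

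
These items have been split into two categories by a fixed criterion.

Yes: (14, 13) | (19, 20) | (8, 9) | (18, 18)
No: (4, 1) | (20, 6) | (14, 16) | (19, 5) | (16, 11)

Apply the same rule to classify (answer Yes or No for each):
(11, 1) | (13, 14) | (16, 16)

One predicate separates the groups cleanly: |first − second| ≤ 1.
(11, 1) → |11−1| = 10 → No. (13, 14) → |13−14| = 1 → Yes. (16, 16) → |16−16| = 0 → Yes.

No, Yes, Yes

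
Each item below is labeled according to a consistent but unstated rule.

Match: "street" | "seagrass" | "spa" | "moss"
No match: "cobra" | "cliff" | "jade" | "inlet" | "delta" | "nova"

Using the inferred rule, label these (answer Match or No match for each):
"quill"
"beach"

No match, No match

The pattern is that an item is 'Match' exactly when: contains 's'.
"quill": No match (no 's'). "beach": No match (no 's').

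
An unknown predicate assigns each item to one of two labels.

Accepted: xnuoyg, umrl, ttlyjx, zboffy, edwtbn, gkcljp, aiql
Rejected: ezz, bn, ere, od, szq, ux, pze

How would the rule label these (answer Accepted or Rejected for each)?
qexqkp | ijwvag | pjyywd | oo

Accepted, Accepted, Accepted, Rejected

Rule: length ≥ 4. This holds for each 'Accepted' example and fails for each 'Rejected' one.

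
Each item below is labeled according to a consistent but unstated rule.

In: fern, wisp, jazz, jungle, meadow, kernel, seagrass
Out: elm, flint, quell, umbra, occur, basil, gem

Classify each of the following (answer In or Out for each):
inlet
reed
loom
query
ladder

A rule that fits every label: even length — true of each 'In' example, false of each 'Out' one.

Out, In, In, Out, In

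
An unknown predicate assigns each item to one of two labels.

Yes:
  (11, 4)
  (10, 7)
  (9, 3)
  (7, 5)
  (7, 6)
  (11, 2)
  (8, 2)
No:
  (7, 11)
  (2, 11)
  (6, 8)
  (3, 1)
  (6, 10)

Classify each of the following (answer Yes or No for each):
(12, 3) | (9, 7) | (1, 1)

Yes, Yes, No

All 'Yes' examples share one property — first > second AND sum ≥ 10 — and every 'No' example lacks it.
(12, 3) → 12 > 3, 12+3 = 15 → Yes.
(9, 7) → 9 > 7, 9+7 = 16 → Yes.
(1, 1) → 1 = 1, 1+1 = 2 → No.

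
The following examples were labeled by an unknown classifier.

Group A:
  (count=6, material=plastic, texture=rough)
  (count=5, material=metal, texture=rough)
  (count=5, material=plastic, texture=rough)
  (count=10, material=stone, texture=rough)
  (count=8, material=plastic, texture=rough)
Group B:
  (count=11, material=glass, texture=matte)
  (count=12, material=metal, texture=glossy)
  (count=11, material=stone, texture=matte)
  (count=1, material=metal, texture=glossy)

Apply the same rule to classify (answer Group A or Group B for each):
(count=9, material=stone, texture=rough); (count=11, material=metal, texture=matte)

Group A, Group B

A rule that fits every label: texture is rough — true of each 'Group A' example, false of each 'Group B' one.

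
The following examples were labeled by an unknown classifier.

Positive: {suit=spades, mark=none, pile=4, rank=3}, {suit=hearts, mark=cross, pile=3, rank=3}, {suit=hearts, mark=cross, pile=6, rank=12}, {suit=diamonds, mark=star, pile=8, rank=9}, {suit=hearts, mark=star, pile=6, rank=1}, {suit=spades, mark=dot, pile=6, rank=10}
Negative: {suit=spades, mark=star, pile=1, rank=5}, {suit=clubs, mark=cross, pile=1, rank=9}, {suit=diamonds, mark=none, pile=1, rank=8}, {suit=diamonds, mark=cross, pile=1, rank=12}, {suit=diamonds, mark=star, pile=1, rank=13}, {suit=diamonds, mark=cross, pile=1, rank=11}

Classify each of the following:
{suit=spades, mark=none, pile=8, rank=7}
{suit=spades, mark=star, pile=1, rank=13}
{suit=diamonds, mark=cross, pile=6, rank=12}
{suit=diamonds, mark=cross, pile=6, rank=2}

Positive, Negative, Positive, Positive

'Positive' ⟺ pile ≥ 3.
{suit=spades, mark=none, pile=8, rank=7} → pile = 8 → Positive. {suit=spades, mark=star, pile=1, rank=13} → pile = 1 → Negative. {suit=diamonds, mark=cross, pile=6, rank=12} → pile = 6 → Positive. {suit=diamonds, mark=cross, pile=6, rank=2} → pile = 6 → Positive.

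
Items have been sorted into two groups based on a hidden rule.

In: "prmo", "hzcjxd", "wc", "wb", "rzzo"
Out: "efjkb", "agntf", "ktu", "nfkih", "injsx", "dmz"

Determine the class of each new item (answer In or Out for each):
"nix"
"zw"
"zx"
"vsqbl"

Out, In, In, Out

Looking at the examples, the only property every 'In' case has and every 'Out' case lacks is: even length.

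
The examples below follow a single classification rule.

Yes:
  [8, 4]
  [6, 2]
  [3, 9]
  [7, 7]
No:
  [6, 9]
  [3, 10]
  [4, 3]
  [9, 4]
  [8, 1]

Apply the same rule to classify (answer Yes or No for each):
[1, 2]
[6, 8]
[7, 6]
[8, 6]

The pattern is that an item is 'Yes' exactly when: sum is even.
[1, 2] → 1+2 = 3 → No. [6, 8] → 6+8 = 14 → Yes. [7, 6] → 7+6 = 13 → No. [8, 6] → 8+6 = 14 → Yes.

No, Yes, No, Yes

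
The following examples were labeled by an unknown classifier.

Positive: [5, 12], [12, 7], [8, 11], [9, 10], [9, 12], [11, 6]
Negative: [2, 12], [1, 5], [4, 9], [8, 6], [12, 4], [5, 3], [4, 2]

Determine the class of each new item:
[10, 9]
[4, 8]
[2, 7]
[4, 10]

Positive, Negative, Negative, Negative

Rule: sum ≥ 17. This holds for each 'Positive' example and fails for each 'Negative' one.
[10, 9] → 10+9 = 19 → Positive.
[4, 8] → 4+8 = 12 → Negative.
[2, 7] → 2+7 = 9 → Negative.
[4, 10] → 4+10 = 14 → Negative.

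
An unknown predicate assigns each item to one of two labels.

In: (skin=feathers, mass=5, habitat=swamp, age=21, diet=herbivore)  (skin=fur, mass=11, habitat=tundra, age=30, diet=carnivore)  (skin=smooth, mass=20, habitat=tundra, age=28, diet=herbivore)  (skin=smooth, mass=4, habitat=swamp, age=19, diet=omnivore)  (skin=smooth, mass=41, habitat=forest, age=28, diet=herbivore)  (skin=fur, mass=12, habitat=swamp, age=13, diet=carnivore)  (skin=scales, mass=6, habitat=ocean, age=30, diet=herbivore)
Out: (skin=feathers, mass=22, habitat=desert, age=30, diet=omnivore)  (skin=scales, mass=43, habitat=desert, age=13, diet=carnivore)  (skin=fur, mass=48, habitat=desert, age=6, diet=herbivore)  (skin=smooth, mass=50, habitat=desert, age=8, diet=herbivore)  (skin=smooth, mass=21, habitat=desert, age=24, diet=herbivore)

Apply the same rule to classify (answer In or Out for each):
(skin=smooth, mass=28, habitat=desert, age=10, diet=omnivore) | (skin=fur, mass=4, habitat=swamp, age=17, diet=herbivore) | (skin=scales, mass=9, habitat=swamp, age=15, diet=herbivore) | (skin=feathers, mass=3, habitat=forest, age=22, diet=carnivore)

The distinguishing property — habitat is not desert — holds for all the 'In' cases and none of the 'Out' cases.
(skin=smooth, mass=28, habitat=desert, age=10, diet=omnivore) → habitat is desert → Out. (skin=fur, mass=4, habitat=swamp, age=17, diet=herbivore) → habitat is swamp → In. (skin=scales, mass=9, habitat=swamp, age=15, diet=herbivore) → habitat is swamp → In. (skin=feathers, mass=3, habitat=forest, age=22, diet=carnivore) → habitat is forest → In.

Out, In, In, In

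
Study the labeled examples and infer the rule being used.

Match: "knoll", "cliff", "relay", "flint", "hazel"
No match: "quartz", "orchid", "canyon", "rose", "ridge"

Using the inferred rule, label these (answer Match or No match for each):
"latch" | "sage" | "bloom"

The classifier is using: contains 'l'.
"latch" → has 'l' → Match. "sage" → no 'l' → No match. "bloom" → has 'l' → Match.

Match, No match, Match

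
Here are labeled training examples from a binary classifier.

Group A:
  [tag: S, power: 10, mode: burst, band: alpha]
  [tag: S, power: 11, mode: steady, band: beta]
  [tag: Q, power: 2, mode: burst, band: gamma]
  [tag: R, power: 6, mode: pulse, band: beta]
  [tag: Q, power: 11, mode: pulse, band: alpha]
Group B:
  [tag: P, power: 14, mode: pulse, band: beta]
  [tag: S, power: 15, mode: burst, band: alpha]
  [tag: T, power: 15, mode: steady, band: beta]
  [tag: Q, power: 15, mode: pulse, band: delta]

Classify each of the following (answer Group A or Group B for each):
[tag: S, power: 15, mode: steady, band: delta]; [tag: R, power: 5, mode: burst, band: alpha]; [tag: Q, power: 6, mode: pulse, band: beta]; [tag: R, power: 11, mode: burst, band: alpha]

Group B, Group A, Group A, Group A

The simplest hypothesis consistent with all the labels is: power ≤ 11.
[tag: S, power: 15, mode: steady, band: delta] — power = 15, hence Group B. [tag: R, power: 5, mode: burst, band: alpha] — power = 5, hence Group A. [tag: Q, power: 6, mode: pulse, band: beta] — power = 6, hence Group A. [tag: R, power: 11, mode: burst, band: alpha] — power = 11, hence Group A.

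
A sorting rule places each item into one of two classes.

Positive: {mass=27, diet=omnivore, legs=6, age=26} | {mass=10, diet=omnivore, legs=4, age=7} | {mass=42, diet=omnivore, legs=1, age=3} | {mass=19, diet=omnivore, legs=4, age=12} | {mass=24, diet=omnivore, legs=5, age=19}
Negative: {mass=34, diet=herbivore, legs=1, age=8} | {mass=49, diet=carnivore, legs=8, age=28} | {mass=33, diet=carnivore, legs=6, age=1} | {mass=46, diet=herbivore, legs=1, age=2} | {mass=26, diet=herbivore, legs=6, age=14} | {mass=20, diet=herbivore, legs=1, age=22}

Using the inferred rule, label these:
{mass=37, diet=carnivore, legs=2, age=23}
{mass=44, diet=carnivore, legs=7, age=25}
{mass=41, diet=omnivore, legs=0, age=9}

Negative, Negative, Positive

Comparing the two groups points to one rule — diet is omnivore.
{mass=37, diet=carnivore, legs=2, age=23}: Negative (diet is carnivore).
{mass=44, diet=carnivore, legs=7, age=25}: Negative (diet is carnivore).
{mass=41, diet=omnivore, legs=0, age=9}: Positive (diet is omnivore).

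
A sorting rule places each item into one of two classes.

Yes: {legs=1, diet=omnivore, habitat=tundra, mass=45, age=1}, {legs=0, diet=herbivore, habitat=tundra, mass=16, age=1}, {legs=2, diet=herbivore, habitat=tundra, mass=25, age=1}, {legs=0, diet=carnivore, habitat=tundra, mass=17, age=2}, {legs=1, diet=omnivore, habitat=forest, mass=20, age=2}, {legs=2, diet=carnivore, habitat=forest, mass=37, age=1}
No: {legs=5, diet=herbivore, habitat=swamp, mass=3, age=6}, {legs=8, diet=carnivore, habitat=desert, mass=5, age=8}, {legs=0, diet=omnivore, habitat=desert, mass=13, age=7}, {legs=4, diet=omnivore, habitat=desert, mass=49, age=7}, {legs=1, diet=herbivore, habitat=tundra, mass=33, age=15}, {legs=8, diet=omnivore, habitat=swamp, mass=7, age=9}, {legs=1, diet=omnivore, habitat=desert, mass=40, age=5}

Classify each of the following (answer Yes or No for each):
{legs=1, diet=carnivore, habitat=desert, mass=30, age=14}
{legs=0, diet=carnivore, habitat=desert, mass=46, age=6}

No, No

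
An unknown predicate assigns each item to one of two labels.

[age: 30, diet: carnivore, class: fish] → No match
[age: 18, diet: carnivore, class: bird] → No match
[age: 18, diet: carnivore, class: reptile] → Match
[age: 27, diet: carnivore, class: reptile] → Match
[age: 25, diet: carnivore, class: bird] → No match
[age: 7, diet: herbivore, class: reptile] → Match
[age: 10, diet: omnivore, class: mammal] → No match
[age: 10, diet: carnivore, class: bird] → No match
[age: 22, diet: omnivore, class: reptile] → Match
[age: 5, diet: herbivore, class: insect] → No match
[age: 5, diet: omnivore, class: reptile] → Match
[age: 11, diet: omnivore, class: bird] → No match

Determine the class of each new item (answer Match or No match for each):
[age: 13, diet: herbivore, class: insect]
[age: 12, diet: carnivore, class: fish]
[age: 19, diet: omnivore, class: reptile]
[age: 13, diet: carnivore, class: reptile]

No match, No match, Match, Match

The rule appears to be: class is reptile.
[age: 13, diet: herbivore, class: insect] — class is insect, hence No match.
[age: 12, diet: carnivore, class: fish] — class is fish, hence No match.
[age: 19, diet: omnivore, class: reptile] — class is reptile, hence Match.
[age: 13, diet: carnivore, class: reptile] — class is reptile, hence Match.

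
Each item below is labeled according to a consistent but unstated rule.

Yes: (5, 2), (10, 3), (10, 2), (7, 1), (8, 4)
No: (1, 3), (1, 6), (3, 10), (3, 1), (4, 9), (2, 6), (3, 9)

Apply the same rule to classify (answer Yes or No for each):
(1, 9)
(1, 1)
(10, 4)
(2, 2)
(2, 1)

No, No, Yes, No, No

One predicate separates the groups cleanly: first ≥ 5.
(1, 9) — first 1, hence No. (1, 1) — first 1, hence No. (10, 4) — first 10, hence Yes. (2, 2) — first 2, hence No. (2, 1) — first 2, hence No.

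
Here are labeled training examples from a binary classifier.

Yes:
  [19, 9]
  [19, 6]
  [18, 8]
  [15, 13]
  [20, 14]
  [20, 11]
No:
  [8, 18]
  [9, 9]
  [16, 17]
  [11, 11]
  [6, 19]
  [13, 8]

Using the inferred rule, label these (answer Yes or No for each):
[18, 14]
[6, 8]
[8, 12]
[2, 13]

Yes, No, No, No

The pattern is that an item is 'Yes' exactly when: first > second AND sum ≥ 22.
[18, 14] → 18 > 14, 18+14 = 32 → Yes.
[6, 8] → 6 < 8, 6+8 = 14 → No.
[8, 12] → 8 < 12, 8+12 = 20 → No.
[2, 13] → 2 < 13, 2+13 = 15 → No.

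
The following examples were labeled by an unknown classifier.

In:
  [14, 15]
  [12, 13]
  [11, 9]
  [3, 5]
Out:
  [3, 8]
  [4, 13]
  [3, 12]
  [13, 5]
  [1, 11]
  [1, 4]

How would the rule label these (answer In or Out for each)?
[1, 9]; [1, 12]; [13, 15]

Out, Out, In

The rule appears to be: |first − second| ≤ 2.
[1, 9] — |1−9| = 8, hence Out. [1, 12] — |1−12| = 11, hence Out. [13, 15] — |13−15| = 2, hence In.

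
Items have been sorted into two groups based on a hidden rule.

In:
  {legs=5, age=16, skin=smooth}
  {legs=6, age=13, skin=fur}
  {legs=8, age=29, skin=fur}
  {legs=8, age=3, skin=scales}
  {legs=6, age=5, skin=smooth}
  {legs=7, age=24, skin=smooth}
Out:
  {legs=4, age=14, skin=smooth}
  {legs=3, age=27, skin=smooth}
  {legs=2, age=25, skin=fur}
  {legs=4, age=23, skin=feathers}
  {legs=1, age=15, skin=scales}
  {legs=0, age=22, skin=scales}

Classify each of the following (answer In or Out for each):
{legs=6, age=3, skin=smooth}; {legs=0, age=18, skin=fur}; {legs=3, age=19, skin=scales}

The simplest hypothesis consistent with all the labels is: legs ≥ 5.
{legs=6, age=3, skin=smooth}: legs = 6 — satisfies this, so In. {legs=0, age=18, skin=fur}: legs = 0 — does not pass, so Out. {legs=3, age=19, skin=scales}: legs = 3 — does not pass, so Out.

In, Out, Out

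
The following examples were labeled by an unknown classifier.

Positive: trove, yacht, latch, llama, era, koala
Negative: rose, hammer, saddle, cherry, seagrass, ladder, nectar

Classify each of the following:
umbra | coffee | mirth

The distinguishing property — odd length — holds for all the 'Positive' cases and none of the 'Negative' cases.
Positive: umbra, since length 5. Negative: coffee, since length 6. Positive: mirth, since length 5.

Positive, Negative, Positive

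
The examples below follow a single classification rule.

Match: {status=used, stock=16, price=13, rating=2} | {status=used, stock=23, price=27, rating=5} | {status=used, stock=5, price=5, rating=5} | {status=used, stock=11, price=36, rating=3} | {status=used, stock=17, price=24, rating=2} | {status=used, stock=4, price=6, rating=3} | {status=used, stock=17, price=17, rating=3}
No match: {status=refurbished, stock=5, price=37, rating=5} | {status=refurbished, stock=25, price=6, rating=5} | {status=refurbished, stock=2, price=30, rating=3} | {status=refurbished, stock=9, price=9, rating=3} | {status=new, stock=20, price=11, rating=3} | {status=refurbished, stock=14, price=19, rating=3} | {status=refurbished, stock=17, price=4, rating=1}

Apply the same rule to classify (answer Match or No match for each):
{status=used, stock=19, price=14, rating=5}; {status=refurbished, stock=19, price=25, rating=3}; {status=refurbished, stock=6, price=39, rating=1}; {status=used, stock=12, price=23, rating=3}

Match, No match, No match, Match

A rule that fits every label: status is used — true of each 'Match' example, false of each 'No match' one.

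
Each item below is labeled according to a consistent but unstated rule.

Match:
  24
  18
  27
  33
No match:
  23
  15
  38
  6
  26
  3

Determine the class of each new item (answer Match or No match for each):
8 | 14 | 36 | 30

The simplest hypothesis consistent with all the labels is: multiple of 3 AND at least 18.
8: 8 = 3·2 + 2, 8 < 18, doesn't match → No match.
14: 14 = 3·4 + 2, 14 < 18, doesn't match → No match.
36: 36 = 3·12, 36 ≥ 18, fits → Match.
30: 30 = 3·10, 30 ≥ 18, fits → Match.

No match, No match, Match, Match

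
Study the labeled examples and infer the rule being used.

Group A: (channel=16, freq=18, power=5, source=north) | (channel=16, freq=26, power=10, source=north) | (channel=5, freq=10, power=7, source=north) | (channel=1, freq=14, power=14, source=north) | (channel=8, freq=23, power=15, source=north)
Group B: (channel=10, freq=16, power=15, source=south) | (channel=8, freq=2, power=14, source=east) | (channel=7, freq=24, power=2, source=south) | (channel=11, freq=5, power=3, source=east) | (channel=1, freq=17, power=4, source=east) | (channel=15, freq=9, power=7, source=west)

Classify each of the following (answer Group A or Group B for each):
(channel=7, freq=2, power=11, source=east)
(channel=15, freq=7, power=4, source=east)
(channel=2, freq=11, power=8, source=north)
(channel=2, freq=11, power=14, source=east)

Group B, Group B, Group A, Group B

The common property of the 'Group A' items is: source is north. No 'Group B' item has it.
(channel=7, freq=2, power=11, source=east) — source is east, hence Group B. (channel=15, freq=7, power=4, source=east) — source is east, hence Group B. (channel=2, freq=11, power=8, source=north) — source is north, hence Group A. (channel=2, freq=11, power=14, source=east) — source is east, hence Group B.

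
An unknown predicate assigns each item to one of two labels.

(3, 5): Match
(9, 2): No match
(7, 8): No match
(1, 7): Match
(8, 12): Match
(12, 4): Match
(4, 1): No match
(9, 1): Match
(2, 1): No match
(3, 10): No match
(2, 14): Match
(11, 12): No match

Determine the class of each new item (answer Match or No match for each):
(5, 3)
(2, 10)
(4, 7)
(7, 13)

Match, Match, No match, Match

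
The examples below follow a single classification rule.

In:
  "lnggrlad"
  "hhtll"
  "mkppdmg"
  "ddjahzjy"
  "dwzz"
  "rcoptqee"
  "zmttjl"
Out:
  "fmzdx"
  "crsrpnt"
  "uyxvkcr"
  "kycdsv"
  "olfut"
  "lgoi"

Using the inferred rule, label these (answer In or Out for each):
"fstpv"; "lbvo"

Rule: has a double letter. This holds for each 'In' example and fails for each 'Out' one.
"fstpv" → no doubled letter → Out. "lbvo" → no doubled letter → Out.

Out, Out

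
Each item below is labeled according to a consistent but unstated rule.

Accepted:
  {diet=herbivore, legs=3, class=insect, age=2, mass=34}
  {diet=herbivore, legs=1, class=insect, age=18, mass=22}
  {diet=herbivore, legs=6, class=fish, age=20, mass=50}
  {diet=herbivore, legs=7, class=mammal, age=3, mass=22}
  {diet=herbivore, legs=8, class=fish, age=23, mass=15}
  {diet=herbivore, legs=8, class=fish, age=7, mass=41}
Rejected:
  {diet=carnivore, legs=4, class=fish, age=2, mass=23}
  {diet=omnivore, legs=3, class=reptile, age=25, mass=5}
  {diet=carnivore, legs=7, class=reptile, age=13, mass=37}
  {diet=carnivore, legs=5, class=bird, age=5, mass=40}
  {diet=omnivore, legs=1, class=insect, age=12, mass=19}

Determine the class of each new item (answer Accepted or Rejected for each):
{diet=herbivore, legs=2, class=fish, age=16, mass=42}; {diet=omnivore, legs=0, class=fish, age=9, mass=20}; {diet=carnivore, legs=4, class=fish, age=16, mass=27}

The common property of the 'Accepted' items is: diet is herbivore. No 'Rejected' item has it.
Accepted: {diet=herbivore, legs=2, class=fish, age=16, mass=42}, since diet is herbivore.
Rejected: {diet=omnivore, legs=0, class=fish, age=9, mass=20}, since diet is omnivore.
Rejected: {diet=carnivore, legs=4, class=fish, age=16, mass=27}, since diet is carnivore.

Accepted, Rejected, Rejected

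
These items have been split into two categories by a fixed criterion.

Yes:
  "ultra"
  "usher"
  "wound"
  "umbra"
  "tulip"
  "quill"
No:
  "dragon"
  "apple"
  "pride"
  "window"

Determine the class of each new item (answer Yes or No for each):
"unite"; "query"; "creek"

Yes, Yes, No

Rule: contains 'u'. This holds for each 'Yes' example and fails for each 'No' one.
"unite": has 'u' — satisfies this, so Yes. "query": has 'u' — satisfies this, so Yes. "creek": no 'u' — lacks this property, so No.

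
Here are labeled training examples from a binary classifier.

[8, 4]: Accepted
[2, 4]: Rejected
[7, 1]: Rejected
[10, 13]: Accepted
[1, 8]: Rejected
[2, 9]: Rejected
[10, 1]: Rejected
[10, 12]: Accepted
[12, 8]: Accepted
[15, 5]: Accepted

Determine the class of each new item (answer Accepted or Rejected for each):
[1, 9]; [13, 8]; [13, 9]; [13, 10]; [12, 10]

Rejected, Accepted, Accepted, Accepted, Accepted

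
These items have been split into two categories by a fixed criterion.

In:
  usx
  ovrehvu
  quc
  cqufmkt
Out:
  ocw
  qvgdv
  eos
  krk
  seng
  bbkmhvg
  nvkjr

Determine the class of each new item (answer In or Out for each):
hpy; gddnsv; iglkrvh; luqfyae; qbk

Out, Out, Out, In, Out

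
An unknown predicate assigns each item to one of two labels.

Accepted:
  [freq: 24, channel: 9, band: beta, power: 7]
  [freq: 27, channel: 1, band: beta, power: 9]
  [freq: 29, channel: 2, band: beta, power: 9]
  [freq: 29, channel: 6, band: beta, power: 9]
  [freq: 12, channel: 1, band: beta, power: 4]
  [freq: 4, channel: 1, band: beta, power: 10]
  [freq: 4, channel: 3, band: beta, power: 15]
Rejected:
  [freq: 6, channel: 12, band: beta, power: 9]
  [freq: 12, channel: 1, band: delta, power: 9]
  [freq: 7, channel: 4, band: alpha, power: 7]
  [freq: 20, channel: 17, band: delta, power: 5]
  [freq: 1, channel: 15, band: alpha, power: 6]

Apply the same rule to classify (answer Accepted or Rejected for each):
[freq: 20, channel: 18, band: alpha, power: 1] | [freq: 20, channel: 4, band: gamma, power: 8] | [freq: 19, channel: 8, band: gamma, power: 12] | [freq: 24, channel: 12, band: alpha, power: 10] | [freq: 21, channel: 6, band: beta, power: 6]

Rejected, Rejected, Rejected, Rejected, Accepted

All 'Accepted' examples share one property — band is beta AND channel ≤ 9 — and every 'Rejected' example lacks it.
[freq: 20, channel: 18, band: alpha, power: 1]: band is alpha, channel = 18 — lacks this property, so Rejected. [freq: 20, channel: 4, band: gamma, power: 8]: band is gamma, channel = 4 — lacks this property, so Rejected. [freq: 19, channel: 8, band: gamma, power: 12]: band is gamma, channel = 8 — lacks this property, so Rejected. [freq: 24, channel: 12, band: alpha, power: 10]: band is alpha, channel = 12 — lacks this property, so Rejected. [freq: 21, channel: 6, band: beta, power: 6]: band is beta, channel = 6 — satisfies this, so Accepted.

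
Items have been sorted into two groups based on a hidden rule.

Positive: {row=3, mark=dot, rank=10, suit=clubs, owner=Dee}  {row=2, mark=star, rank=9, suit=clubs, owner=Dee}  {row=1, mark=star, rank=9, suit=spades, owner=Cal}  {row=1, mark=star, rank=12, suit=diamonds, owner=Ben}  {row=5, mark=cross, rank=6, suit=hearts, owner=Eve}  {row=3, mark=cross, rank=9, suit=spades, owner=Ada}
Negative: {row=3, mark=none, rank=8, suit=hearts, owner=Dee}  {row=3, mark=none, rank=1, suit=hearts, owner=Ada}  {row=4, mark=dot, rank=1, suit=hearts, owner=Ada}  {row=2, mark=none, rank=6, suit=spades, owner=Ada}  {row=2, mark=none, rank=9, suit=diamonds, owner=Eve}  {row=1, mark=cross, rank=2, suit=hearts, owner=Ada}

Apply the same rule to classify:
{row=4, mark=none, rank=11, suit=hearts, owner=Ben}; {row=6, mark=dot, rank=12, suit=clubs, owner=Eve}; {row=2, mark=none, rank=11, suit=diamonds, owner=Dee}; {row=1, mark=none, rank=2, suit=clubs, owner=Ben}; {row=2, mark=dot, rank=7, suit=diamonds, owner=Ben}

Negative, Positive, Negative, Negative, Positive

The simplest hypothesis consistent with all the labels is: mark is not none AND rank ≥ 6.
{row=4, mark=none, rank=11, suit=hearts, owner=Ben} — mark is none, rank = 11, hence Negative. {row=6, mark=dot, rank=12, suit=clubs, owner=Eve} — mark is dot, rank = 12, hence Positive. {row=2, mark=none, rank=11, suit=diamonds, owner=Dee} — mark is none, rank = 11, hence Negative. {row=1, mark=none, rank=2, suit=clubs, owner=Ben} — mark is none, rank = 2, hence Negative. {row=2, mark=dot, rank=7, suit=diamonds, owner=Ben} — mark is dot, rank = 7, hence Positive.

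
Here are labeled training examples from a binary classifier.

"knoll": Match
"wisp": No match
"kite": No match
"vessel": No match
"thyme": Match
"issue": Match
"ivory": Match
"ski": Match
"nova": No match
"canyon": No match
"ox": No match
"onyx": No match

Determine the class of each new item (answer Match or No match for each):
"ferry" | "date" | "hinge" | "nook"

Match, No match, Match, No match

All 'Match' examples share one property — odd length — and every 'No match' example lacks it.
"ferry": length 5 — passes, so Match.
"date": length 4 — does not satisfy this, so No match.
"hinge": length 5 — passes, so Match.
"nook": length 4 — does not satisfy this, so No match.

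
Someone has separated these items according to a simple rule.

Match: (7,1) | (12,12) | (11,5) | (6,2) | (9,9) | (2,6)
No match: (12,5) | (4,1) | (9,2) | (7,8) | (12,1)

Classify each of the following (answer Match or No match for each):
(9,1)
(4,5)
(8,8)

Match, No match, Match

The pattern is that an item is 'Match' exactly when: sum is even.
(9,1): 9+1 = 10, qualifies → Match.
(4,5): 4+5 = 9, doesn't match → No match.
(8,8): 8+8 = 16, qualifies → Match.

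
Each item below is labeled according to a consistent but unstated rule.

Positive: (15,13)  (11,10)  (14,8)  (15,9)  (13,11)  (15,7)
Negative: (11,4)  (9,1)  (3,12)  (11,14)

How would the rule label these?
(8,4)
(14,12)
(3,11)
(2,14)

The distinguishing property — first > second AND sum ≥ 21 — holds for all the 'Positive' cases and none of the 'Negative' cases.
(8,4): 8 > 4, 8+4 = 12, doesn't qualify → Negative. (14,12): 14 > 12, 14+12 = 26, has this property → Positive. (3,11): 3 < 11, 3+11 = 14, doesn't qualify → Negative. (2,14): 2 < 14, 2+14 = 16, doesn't qualify → Negative.

Negative, Positive, Negative, Negative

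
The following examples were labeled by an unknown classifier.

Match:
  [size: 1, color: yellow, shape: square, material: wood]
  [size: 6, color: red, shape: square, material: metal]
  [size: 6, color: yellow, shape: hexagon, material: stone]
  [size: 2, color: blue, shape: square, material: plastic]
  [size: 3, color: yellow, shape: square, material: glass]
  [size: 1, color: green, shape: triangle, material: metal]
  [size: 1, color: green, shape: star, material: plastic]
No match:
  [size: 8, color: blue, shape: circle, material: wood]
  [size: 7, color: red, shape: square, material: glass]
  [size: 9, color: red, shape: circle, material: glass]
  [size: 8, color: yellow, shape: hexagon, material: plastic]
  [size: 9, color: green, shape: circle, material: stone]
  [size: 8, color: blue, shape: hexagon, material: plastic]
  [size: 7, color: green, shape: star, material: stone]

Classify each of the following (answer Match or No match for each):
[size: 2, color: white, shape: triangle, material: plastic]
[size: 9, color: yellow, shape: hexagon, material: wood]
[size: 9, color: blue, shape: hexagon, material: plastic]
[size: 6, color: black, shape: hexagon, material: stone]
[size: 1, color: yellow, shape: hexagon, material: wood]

Match, No match, No match, Match, Match

The common property of the 'Match' items is: size ≤ 6. No 'No match' item has it.
[size: 2, color: white, shape: triangle, material: plastic] → size = 2 → Match. [size: 9, color: yellow, shape: hexagon, material: wood] → size = 9 → No match. [size: 9, color: blue, shape: hexagon, material: plastic] → size = 9 → No match. [size: 6, color: black, shape: hexagon, material: stone] → size = 6 → Match. [size: 1, color: yellow, shape: hexagon, material: wood] → size = 1 → Match.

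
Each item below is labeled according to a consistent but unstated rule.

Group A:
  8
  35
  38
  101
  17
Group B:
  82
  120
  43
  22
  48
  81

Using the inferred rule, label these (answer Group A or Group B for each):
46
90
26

Group B, Group B, Group A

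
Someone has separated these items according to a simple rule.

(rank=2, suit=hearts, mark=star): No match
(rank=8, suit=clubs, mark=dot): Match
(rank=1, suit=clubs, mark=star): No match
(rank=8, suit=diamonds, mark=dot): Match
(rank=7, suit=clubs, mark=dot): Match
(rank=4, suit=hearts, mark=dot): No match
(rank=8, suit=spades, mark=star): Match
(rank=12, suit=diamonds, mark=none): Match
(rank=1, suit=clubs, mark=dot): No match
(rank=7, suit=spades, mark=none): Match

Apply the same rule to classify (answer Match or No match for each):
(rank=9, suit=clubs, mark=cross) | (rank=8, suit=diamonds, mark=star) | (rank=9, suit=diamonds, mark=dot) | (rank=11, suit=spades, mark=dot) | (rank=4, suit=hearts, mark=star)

Match, Match, Match, Match, No match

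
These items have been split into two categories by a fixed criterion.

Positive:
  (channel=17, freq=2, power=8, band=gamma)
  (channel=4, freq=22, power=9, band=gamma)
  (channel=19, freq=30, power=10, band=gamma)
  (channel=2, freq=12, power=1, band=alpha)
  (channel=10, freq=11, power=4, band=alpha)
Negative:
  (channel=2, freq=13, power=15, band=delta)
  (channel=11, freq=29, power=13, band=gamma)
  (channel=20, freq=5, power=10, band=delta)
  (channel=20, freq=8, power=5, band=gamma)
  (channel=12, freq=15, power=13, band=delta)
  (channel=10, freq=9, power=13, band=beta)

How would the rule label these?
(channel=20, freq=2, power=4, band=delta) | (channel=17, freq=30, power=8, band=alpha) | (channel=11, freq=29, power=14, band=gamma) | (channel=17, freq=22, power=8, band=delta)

The classifier is using: power ≤ 10 AND channel ≤ 19.
(channel=20, freq=2, power=4, band=delta) → power = 4, channel = 20 → Negative. (channel=17, freq=30, power=8, band=alpha) → power = 8, channel = 17 → Positive. (channel=11, freq=29, power=14, band=gamma) → power = 14, channel = 11 → Negative. (channel=17, freq=22, power=8, band=delta) → power = 8, channel = 17 → Positive.

Negative, Positive, Negative, Positive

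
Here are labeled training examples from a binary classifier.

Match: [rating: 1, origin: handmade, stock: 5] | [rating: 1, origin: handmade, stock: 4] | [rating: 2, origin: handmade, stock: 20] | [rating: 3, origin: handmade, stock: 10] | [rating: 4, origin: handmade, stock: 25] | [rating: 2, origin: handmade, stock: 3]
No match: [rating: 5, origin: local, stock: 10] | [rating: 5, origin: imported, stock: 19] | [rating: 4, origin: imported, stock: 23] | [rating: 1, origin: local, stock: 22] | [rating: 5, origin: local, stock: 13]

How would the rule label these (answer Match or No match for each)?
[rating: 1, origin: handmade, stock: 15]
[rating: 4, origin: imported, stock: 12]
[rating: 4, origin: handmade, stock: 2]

Match, No match, Match

Comparing the two groups points to one rule — origin is handmade.
[rating: 1, origin: handmade, stock: 15]: origin is handmade, qualifies → Match. [rating: 4, origin: imported, stock: 12]: origin is imported, fails the rule → No match. [rating: 4, origin: handmade, stock: 2]: origin is handmade, qualifies → Match.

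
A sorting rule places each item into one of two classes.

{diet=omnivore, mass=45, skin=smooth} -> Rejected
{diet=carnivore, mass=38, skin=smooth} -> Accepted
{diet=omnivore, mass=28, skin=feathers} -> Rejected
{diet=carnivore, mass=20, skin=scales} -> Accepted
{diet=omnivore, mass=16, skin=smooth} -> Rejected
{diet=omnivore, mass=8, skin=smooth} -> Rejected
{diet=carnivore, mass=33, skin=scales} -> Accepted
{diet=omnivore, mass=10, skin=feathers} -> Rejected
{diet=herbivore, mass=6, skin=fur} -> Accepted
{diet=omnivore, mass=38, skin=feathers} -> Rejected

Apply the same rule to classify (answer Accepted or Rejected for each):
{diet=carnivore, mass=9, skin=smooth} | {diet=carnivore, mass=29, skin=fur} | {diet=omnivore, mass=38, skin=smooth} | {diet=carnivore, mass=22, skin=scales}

Accepted, Accepted, Rejected, Accepted

Rule: diet is not omnivore. This holds for each 'Accepted' example and fails for each 'Rejected' one.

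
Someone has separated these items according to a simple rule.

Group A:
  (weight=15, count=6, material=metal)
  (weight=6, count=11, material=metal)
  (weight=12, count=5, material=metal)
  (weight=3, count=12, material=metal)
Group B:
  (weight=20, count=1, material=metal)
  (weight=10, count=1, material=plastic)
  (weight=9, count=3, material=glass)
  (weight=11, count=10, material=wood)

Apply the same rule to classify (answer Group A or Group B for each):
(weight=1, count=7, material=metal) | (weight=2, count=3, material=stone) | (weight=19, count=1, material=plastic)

The common property of the 'Group A' items is: material is metal AND count ≥ 3. No 'Group B' item has it.
(weight=1, count=7, material=metal): Group A (material is metal, count = 7).
(weight=2, count=3, material=stone): Group B (material is stone, count = 3).
(weight=19, count=1, material=plastic): Group B (material is plastic, count = 1).

Group A, Group B, Group B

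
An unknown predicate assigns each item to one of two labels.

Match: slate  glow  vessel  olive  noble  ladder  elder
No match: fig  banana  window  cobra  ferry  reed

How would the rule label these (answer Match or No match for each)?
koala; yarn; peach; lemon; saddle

'Match' ⟺ contains 'l'.
koala: has 'l' — matches, so Match. yarn: no 'l' — doesn't qualify, so No match. peach: no 'l' — doesn't qualify, so No match. lemon: has 'l' — matches, so Match. saddle: has 'l' — matches, so Match.

Match, No match, No match, Match, Match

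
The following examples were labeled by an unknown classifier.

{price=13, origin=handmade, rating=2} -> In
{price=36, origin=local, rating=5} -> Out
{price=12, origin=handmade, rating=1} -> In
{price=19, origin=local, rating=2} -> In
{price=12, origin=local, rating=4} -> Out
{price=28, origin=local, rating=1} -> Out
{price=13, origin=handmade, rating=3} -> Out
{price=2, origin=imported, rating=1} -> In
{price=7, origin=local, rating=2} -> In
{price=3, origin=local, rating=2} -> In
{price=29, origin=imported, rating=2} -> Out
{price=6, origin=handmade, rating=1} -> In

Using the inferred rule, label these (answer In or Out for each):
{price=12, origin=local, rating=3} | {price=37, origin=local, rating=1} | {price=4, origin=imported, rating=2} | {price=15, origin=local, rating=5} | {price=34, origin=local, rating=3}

Out, Out, In, Out, Out

One predicate separates the groups cleanly: rating ≤ 2 AND price ≤ 19.
{price=12, origin=local, rating=3}: Out (rating = 3, price = 12).
{price=37, origin=local, rating=1}: Out (rating = 1, price = 37).
{price=4, origin=imported, rating=2}: In (rating = 2, price = 4).
{price=15, origin=local, rating=5}: Out (rating = 5, price = 15).
{price=34, origin=local, rating=3}: Out (rating = 3, price = 34).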